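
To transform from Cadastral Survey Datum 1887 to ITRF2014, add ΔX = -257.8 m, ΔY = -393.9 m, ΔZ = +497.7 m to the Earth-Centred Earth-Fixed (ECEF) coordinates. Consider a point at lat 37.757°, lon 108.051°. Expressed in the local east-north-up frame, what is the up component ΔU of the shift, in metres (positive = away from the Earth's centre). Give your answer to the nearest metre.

At φ = 37.757°, λ = 108.051°: sin φ = 0.612314, cos φ = 0.790615, sin λ = 0.950781, cos λ = -0.309863.
ΔU = cos φ cos λ·ΔX + cos φ sin λ·ΔY + sin φ·ΔZ = (0.790615)(-0.309863)(-257.8) + (0.790615)(0.950781)(-393.9) + (0.612314)(497.7) = 71.81 m.

ΔU = 72 m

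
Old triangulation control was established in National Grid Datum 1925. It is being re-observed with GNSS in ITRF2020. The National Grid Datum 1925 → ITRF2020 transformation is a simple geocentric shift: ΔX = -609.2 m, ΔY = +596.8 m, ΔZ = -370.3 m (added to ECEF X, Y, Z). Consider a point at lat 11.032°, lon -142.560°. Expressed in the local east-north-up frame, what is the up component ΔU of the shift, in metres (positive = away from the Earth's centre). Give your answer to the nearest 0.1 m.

At φ = 11.032°, λ = -142.560°: sin φ = 0.191357, cos φ = 0.981520, sin λ = -0.607930, cos λ = -0.793990.
ΔU = cos φ cos λ·ΔX + cos φ sin λ·ΔY + sin φ·ΔZ = (0.981520)(-0.793990)(-609.2) + (0.981520)(-0.607930)(596.8) + (0.191357)(-370.3) = 47.79 m.

ΔU = 47.8 m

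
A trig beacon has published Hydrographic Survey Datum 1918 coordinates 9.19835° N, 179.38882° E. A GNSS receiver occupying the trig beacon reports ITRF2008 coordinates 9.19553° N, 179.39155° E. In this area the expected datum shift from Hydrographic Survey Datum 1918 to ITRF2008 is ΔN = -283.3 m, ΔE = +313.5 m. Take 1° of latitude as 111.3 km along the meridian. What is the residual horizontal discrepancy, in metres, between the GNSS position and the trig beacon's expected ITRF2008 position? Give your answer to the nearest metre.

33 m

Observed coordinate differences: Δφ = -0.00282°, Δλ = +0.00273°.
Converting to metres (1° lat = 111300 m, cos φ = 0.987141): observed ΔN = -313.9 m, observed ΔE = 299.9 m.
Subtracting the expected shift leaves a residual of -313.9 − (-283.3) = -30.6 m north and 299.9 − (313.5) = -13.6 m east.
Residual distance = √((-30.6)² + (-13.6)²) = 33.4 m.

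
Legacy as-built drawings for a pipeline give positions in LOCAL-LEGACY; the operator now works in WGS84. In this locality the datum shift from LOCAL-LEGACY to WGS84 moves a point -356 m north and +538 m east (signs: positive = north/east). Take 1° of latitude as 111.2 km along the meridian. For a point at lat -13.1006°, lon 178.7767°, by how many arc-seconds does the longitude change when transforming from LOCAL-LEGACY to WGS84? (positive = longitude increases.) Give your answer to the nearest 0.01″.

Δλ = 17.88″

At latitude -13.1006°, cos φ = 0.973974.
1° of longitude at this latitude = 111.2 × cos φ = 108.31 km, so Δλ = 538.0 / 108305.9 = 0.0049674° = 17.883″.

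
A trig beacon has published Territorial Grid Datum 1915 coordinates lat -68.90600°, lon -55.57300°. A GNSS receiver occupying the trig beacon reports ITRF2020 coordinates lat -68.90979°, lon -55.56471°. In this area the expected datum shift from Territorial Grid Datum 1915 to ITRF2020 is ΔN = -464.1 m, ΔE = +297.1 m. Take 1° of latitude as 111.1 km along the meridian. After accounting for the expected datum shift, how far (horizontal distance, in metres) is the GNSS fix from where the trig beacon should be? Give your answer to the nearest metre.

55 m

Observed coordinate differences: Δφ = -0.00379°, Δλ = +0.00829°.
Converting to metres (1° lat = 111100 m, cos φ = 0.359899): observed ΔN = -421.1 m, observed ΔE = 331.5 m.
Subtracting the expected shift leaves a residual of -421.1 − (-464.1) = 43.0 m north and 331.5 − (297.1) = 34.4 m east.
Residual distance = √(43.0² + 34.4²) = 55.1 m.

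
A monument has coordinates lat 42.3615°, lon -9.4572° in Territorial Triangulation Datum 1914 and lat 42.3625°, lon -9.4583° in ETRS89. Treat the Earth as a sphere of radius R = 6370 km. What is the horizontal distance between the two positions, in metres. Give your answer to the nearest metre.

143 m

Δφ = 42.3625° − 42.3615° = +0.0010°; Δλ = -9.4583° − -9.4572° = -0.0011°.
1° along a meridian = πR/180 = 111177 m.
ΔN = Δφ × 111177 = 111.2 m; ΔE = Δλ × 111177 × cos(42.3615°) = -0.0011 × 111177 × 0.738908 = -90.4 m.
Distance = √(ΔE² + ΔN²) = √((-90.4)² + 111.2²) = 143.3 m.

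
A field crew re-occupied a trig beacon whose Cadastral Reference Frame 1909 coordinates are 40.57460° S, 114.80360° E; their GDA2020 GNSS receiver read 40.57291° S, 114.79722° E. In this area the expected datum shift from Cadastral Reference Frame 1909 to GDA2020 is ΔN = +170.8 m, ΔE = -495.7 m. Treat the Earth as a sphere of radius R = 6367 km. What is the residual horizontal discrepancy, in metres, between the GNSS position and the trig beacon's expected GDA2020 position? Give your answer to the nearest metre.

46 m

Observed coordinate differences: Δφ = +0.00169°, Δλ = -0.00638°.
Converting to metres (1° lat = 111125 m, cos φ = 0.759560): observed ΔN = 187.8 m, observed ΔE = -538.5 m.
Subtracting the expected shift leaves a residual of 187.8 − (170.8) = 17.0 m north and -538.5 − (-495.7) = -42.8 m east.
Residual distance = √(17.0² + (-42.8)²) = 46.1 m.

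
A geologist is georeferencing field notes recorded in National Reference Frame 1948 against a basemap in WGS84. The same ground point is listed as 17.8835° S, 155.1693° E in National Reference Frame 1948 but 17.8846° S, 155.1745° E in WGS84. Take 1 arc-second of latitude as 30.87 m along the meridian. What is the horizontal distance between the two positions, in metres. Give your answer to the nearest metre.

Δφ = -17.8846° − -17.8835° = -0.0011°; Δλ = 155.1745° − 155.1693° = +0.0052°.
1° of latitude = 3600 × 30.87 = 111132 m.
ΔN = Δφ × 111132 = -122.2 m; ΔE = Δλ × 111132 × cos(-17.8835°) = +0.0052 × 111132 × 0.951683 = 550.0 m.
Distance = √(ΔE² + ΔN²) = √(550.0² + (-122.2)²) = 563.4 m.

563 m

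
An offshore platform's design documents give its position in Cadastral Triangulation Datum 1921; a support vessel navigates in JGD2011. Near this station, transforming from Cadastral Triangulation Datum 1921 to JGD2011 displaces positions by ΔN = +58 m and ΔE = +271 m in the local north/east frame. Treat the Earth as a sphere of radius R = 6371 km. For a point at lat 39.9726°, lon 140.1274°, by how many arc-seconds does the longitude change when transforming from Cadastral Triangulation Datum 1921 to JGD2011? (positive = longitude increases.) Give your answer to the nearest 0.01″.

Δλ = 11.45″

At latitude 39.9726°, cos φ = 0.766352.
One radian of longitude at latitude φ spans R cos φ, so Δλ = ΔE / (R cos φ) = 271.0 / (6371000 × 0.766352) = 5.5505e-05 rad = 11.449″.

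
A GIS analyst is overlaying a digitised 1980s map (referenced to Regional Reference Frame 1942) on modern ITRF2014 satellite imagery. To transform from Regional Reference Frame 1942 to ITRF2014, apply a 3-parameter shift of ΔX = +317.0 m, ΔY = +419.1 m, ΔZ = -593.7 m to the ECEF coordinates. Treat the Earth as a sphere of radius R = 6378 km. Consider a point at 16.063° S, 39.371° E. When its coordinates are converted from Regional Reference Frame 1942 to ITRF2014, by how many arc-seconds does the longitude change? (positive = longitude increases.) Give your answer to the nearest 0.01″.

Δλ = 4.14″

sin φ = -0.276694, cos φ = 0.960958, sin λ = 0.634339, cos λ = 0.773055.
East component: ΔE = −sin λ·ΔX + cos λ·ΔY = −(0.634339)(317.0) + (0.773055)(419.1) = 122.90 m.
1° of latitude spans πR/180 = 111317 m; at latitude φ, 1° of longitude spans that × cos φ = 106971.1 m, so Δλ = 122.90 / 106971.1 × 3600 = 4.136″.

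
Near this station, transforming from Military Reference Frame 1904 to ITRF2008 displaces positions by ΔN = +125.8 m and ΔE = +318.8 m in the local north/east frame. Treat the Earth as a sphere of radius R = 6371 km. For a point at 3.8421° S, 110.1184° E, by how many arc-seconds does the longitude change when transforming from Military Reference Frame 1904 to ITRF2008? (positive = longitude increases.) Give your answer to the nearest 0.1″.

Δλ = 10.3″

At latitude -3.8421°, cos φ = 0.997753.
One radian of longitude at latitude φ spans R cos φ, so Δλ = ΔE / (R cos φ) = 318.8 / (6371000 × 0.997753) = 5.0152e-05 rad = 10.345″.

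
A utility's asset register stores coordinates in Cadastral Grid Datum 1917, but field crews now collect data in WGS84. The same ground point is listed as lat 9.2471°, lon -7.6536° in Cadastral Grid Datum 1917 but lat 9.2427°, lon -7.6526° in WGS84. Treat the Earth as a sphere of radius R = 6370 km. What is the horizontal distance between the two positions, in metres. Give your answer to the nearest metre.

501 m

Δφ = 9.2427° − 9.2471° = -0.0044°; Δλ = -7.6526° − -7.6536° = +0.0010°.
1° along a meridian = πR/180 = 111177 m.
ΔN = Δφ × 111177 = -489.2 m; ΔE = Δλ × 111177 × cos(9.2471°) = +0.0010 × 111177 × 0.987005 = 109.7 m.
Distance = √(ΔE² + ΔN²) = √(109.7² + (-489.2)²) = 501.3 m.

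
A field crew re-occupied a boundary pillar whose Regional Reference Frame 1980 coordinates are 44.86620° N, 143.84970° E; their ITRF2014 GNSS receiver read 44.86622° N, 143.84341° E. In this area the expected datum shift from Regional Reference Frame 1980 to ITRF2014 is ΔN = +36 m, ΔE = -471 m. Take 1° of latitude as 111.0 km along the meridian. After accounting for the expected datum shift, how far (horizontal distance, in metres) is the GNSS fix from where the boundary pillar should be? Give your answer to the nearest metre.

41 m

Observed coordinate differences: Δφ = +0.00002°, Δλ = -0.00629°.
Converting to metres (1° lat = 111000 m, cos φ = 0.708756): observed ΔN = 2.2 m, observed ΔE = -494.8 m.
Subtracting the expected shift leaves a residual of 2.2 − (36) = -33.8 m north and -494.8 − (-471) = -23.8 m east.
Residual distance = √((-33.8)² + (-23.8)²) = 41.3 m.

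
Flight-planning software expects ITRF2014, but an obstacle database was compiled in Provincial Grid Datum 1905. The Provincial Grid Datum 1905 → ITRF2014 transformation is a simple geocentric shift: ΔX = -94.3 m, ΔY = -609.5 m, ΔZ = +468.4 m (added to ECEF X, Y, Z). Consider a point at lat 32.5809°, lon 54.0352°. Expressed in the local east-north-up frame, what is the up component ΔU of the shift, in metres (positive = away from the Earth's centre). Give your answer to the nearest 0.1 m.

The local up (radial) axis is (cos φ cos λ, cos φ sin λ, sin φ), giving ΔU = -46.666 − 415.684 + 252.229 = -210.12 m.

ΔU = -210.1 m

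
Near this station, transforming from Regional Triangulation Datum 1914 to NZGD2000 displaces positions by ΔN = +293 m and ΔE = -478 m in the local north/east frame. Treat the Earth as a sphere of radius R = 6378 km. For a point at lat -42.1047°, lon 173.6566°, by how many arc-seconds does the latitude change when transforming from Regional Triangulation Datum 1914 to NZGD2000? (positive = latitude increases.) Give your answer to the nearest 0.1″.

Δφ = 9.5″

On a sphere of radius R, 1 rad of latitude = R, so Δφ = ΔN / R = 293.0 / 6378000 = 4.5939e-05 rad = 9.476″.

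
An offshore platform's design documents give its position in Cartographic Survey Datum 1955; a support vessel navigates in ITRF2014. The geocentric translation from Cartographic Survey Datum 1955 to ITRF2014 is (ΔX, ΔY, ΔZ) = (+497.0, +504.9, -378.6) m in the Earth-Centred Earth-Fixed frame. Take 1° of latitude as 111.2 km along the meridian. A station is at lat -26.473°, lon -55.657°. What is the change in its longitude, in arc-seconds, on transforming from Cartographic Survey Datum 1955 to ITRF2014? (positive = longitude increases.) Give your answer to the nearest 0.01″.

Δλ = 25.14″

sin φ = -0.445776, cos φ = 0.895145, sin λ = -0.825675, cos λ = 0.564146.
East component: ΔE = −sin λ·ΔX + cos λ·ΔY = −(-0.825675)(497.0) + (0.564146)(504.9) = 695.20 m.
1° of latitude spans 111200 m; at latitude φ, 1° of longitude spans that × cos φ = 99540.1 m, so Δλ = 695.20 / 99540.1 × 3600 = 25.143″.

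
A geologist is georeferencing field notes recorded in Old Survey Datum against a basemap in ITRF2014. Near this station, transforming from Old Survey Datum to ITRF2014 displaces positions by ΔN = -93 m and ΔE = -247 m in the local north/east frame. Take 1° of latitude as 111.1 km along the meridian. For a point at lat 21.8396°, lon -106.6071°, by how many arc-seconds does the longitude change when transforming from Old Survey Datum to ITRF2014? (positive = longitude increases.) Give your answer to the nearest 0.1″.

Δλ = -8.6″

At latitude 21.8396°, cos φ = 0.928229.
1° of longitude at this latitude = 111.1 × cos φ = 103.13 km, so Δλ = -247.0 / 103126.2 = -0.0023951° = -8.622″.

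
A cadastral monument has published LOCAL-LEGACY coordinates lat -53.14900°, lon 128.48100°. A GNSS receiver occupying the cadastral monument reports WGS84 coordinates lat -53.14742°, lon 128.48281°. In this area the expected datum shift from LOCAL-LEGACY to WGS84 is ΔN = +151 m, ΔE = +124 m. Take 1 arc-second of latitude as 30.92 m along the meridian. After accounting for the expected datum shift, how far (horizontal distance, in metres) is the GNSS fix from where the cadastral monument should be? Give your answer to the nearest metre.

25 m

Observed coordinate differences: Δφ = +0.00158°, Δλ = +0.00181°.
Converting to metres (1° lat = 111312 m, cos φ = 0.599736): observed ΔN = 175.9 m, observed ΔE = 120.8 m.
Subtracting the expected shift leaves a residual of 175.9 − (151) = 24.9 m north and 120.8 − (124) = -3.2 m east.
Residual distance = √(24.9² + (-3.2)²) = 25.1 m.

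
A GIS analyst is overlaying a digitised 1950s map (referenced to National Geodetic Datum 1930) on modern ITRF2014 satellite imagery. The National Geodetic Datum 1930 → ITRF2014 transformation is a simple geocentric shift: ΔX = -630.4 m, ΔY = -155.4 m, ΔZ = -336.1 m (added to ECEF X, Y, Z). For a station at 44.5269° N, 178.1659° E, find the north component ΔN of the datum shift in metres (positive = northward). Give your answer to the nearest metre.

ΔN = -678 m

At φ = 44.5269°, λ = 178.1659°: sin φ = 0.701244, cos φ = 0.712921, sin λ = 0.032006, cos λ = -0.999488.
ΔN = −sin φ cos λ·ΔX − sin φ sin λ·ΔY + cos φ·ΔZ = −(0.701244)(-0.999488)(-630.4) − (0.701244)(0.032006)(-155.4) + (0.712921)(-336.1) = -677.96 m.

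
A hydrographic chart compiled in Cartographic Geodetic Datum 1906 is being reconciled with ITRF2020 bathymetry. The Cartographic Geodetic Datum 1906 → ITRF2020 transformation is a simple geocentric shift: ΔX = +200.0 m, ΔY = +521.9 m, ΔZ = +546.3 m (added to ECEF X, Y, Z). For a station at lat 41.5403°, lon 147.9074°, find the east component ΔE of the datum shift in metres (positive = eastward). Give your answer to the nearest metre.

At φ = 41.5403°, λ = 147.9074°: sin φ = 0.663147, cos φ = 0.748489, sin λ = 0.531289, cos λ = -0.847191.
ΔE = −sin λ·ΔX + cos λ·ΔY = −(0.531289)·(200.0) + (-0.847191)·(521.9) = -548.41 m.

ΔE = -548 m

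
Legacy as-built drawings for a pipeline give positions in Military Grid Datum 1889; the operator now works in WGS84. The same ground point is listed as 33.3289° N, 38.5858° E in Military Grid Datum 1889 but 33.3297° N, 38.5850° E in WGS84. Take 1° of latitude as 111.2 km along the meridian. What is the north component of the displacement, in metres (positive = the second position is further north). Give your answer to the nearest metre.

Δφ = 33.3297° − 33.3289° = +0.0008°; Δλ = 38.5850° − 38.5858° = -0.0008°.
ΔN = Δφ × 111200 = 89.0 m; ΔE = Δλ × 111200 × cos(33.3289°) = -0.0008 × 111200 × 0.835530 = -74.3 m.

ΔN = 89 m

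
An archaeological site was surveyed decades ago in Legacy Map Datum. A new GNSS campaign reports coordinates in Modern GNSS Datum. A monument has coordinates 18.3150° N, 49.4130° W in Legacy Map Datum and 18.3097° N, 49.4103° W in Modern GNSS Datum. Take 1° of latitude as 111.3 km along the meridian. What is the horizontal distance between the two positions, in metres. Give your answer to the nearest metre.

655 m

Δφ = 18.3097° − 18.3150° = -0.0053°; Δλ = -49.4103° − -49.4130° = +0.0027°.
ΔN = Δφ × 111300 = -589.9 m; ΔE = Δλ × 111300 × cos(18.3150°) = +0.0027 × 111300 × 0.949343 = 285.3 m.
Distance = √(ΔE² + ΔN²) = √(285.3² + (-589.9)²) = 655.3 m.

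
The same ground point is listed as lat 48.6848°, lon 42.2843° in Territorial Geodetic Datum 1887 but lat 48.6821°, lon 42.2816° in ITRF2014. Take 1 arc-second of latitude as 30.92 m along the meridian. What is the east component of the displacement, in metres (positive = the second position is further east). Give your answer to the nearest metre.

ΔE = -198 m

Δφ = 48.6821° − 48.6848° = -0.0027°; Δλ = 42.2816° − 42.2843° = -0.0027°.
1° of latitude = 3600 × 30.92 = 111312 m.
ΔN = Δφ × 111312 = -300.5 m; ΔE = Δλ × 111312 × cos(48.6848°) = -0.0027 × 111312 × 0.660201 = -198.4 m.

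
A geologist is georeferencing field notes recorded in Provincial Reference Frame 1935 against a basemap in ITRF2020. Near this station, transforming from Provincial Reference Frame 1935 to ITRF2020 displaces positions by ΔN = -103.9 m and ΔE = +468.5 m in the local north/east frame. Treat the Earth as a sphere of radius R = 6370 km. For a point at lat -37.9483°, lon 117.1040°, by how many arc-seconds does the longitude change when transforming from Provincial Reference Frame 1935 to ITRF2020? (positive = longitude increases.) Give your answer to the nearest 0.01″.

Δλ = 19.24″

At latitude -37.9483°, cos φ = 0.788566.
One radian of longitude at latitude φ spans R cos φ, so Δλ = ΔE / (R cos φ) = 468.5 / (6370000 × 0.788566) = 9.3268e-05 rad = 19.238″.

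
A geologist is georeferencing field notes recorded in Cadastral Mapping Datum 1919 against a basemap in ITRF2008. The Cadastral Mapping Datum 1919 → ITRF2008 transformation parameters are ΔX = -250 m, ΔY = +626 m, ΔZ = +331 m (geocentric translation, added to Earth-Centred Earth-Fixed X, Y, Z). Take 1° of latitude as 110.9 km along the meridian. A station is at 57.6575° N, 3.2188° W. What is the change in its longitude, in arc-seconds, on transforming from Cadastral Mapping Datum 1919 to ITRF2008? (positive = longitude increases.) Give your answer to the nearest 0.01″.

Δλ = 37.07″

sin φ = 0.844865, cos φ = 0.534979, sin λ = -0.056149, cos λ = 0.998422.
East component: ΔE = −sin λ·ΔX + cos λ·ΔY = −(-0.056149)(-250) + (0.998422)(626) = 610.98 m.
1° of latitude spans 110900 m; at latitude φ, 1° of longitude spans that × cos φ = 59329.2 m, so Δλ = 610.98 / 59329.2 × 3600 = 37.073″.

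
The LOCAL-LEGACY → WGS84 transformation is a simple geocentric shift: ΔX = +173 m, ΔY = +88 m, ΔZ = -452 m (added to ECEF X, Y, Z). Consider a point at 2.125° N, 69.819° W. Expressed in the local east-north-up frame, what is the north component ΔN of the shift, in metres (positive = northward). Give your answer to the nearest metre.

ΔN = -451 m

The local north axis is (−sin φ cos λ, −sin φ sin λ, cos φ), giving ΔN = -2.213 + 3.063 − 451.689 = -450.84 m.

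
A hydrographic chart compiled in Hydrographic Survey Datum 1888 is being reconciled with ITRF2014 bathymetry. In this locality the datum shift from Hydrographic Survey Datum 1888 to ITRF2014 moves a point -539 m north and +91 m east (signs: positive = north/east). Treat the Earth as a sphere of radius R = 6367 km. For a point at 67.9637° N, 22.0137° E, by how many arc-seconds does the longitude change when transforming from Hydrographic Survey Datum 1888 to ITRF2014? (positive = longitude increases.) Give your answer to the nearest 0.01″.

At latitude 67.9637°, cos φ = 0.375194.
One radian of longitude at latitude φ spans R cos φ, so Δλ = ΔE / (R cos φ) = 91.0 / (6367000 × 0.375194) = 3.8093e-05 rad = 7.857″.

Δλ = 7.86″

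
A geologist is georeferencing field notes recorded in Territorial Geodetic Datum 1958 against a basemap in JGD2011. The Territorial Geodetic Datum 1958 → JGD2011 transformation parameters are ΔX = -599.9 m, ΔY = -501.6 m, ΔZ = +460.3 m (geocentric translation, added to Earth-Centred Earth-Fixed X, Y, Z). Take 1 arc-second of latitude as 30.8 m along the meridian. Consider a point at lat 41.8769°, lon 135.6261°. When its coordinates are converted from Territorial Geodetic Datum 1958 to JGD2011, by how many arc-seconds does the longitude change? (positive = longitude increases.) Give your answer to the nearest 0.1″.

sin φ = 0.667532, cos φ = 0.744581, sin λ = 0.699338, cos λ = -0.714791.
East component: ΔE = −sin λ·ΔX + cos λ·ΔY = −(0.699338)(-599.9) + (-0.714791)(-501.6) = 778.07 m.
1° of latitude spans 3600 × 30.80 = 110880 m; at latitude φ, 1° of longitude spans that × cos φ = 82559.1 m, so Δλ = 778.07 / 82559.1 × 3600 = 33.928″.

Δλ = 33.9″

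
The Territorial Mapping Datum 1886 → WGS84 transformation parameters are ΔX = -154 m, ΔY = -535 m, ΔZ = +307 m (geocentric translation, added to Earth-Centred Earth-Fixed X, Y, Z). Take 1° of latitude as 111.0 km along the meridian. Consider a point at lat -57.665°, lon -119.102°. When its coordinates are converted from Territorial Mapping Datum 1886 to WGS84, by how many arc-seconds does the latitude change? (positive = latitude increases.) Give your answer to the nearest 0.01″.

Δφ = 20.19″

sin φ = -0.844935, cos φ = 0.534869, sin λ = -0.873755, cos λ = -0.486366.
North component: ΔN = −sin φ cos λ·ΔX − sin φ sin λ·ΔY + cos φ·ΔZ = −(-0.844935)(-0.486366)(-154) − (-0.844935)(-0.873755)(-535) + (0.534869)(307) = 622.46 m.
1° of latitude spans 111000 m, so Δφ = 622.46 / 111000 × 3600 = 20.188″.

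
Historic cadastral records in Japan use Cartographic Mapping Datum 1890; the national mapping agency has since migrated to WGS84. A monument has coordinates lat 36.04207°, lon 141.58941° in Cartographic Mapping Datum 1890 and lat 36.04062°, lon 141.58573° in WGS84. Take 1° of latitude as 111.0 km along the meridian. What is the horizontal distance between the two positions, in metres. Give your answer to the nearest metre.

Δφ = 36.04062° − 36.04207° = -0.00145°; Δλ = 141.58573° − 141.58941° = -0.00368°.
ΔN = Δφ × 111000 = -161.0 m; ΔE = Δλ × 111000 × cos(36.04207°) = -0.00368 × 111000 × 0.808585 = -330.3 m.
Distance = √(ΔE² + ΔN²) = √((-330.3)² + (-161.0)²) = 367.4 m.

367 m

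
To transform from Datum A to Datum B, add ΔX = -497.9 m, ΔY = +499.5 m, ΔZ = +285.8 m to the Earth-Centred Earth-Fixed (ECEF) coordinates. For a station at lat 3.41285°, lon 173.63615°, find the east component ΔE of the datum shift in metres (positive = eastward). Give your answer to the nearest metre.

ΔE = -441 m

At φ = 3.41285°, λ = 173.63615°: sin φ = 0.059530, cos φ = 0.998227, sin λ = 0.110842, cos λ = -0.993838.
ΔE = −sin λ·ΔX + cos λ·ΔY = −(0.110842)·(-497.9) + (-0.993838)·(499.5) = -441.23 m.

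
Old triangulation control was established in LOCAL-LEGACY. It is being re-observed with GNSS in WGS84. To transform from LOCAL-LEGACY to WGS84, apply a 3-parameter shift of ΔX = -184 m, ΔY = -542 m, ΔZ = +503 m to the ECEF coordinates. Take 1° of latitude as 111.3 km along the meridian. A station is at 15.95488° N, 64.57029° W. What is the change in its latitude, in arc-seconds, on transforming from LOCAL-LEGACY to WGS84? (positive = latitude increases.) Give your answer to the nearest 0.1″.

Δφ = 12.0″

sin φ = 0.274880, cos φ = 0.961478, sin λ = -0.903113, cos λ = 0.429403.
North component: ΔN = −sin φ cos λ·ΔX − sin φ sin λ·ΔY + cos φ·ΔZ = −(0.274880)(0.429403)(-184) − (0.274880)(-0.903113)(-542) + (0.961478)(503) = 370.79 m.
1° of latitude spans 111300 m, so Δφ = 370.79 / 111300 × 3600 = 11.993″.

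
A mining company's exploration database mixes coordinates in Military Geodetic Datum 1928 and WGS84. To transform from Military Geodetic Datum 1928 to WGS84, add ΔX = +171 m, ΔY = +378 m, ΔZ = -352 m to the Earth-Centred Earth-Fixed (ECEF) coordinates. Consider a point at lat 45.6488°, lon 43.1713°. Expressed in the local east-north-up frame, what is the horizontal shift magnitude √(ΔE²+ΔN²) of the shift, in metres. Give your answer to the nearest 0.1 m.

The local east axis at (φ, λ) is (−sin λ, cos λ, 0), so ΔE = −sin(43.1713°)·171 + cos(43.1713°)·378 = 158.68 m.
The local north axis is (−sin φ cos λ, −sin φ sin λ, cos φ), giving ΔN = -89.178 − 184.932 − 246.067 = -520.18 m.
Horizontal magnitude = √(ΔE² + ΔN²) = √(158.68² + (-520.18)²) = 543.84 m.

543.8 m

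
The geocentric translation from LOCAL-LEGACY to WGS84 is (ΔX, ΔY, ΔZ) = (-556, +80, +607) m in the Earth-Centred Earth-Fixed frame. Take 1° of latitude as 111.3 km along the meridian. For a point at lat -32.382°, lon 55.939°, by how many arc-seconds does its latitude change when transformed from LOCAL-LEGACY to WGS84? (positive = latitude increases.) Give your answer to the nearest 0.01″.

sin φ = -0.535562, cos φ = 0.844496, sin λ = 0.828442, cos λ = 0.560075.
North component: ΔN = −sin φ cos λ·ΔX − sin φ sin λ·ΔY + cos φ·ΔZ = −(-0.535562)(0.560075)(-556) − (-0.535562)(0.828442)(80) + (0.844496)(607) = 381.33 m.
1° of latitude spans 111300 m, so Δφ = 381.33 / 111300 × 3600 = 12.334″.

Δφ = 12.33″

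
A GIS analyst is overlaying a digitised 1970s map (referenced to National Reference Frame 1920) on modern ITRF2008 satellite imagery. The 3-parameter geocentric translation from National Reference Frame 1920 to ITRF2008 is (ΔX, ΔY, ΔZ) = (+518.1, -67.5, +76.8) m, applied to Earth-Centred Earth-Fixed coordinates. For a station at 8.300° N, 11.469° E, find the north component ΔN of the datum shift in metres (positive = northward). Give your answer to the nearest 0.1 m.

The local north axis is (−sin φ cos λ, −sin φ sin λ, cos φ), giving ΔN = -73.298 + 1.937 + 75.996 = 4.64 m.

ΔN = 4.6 m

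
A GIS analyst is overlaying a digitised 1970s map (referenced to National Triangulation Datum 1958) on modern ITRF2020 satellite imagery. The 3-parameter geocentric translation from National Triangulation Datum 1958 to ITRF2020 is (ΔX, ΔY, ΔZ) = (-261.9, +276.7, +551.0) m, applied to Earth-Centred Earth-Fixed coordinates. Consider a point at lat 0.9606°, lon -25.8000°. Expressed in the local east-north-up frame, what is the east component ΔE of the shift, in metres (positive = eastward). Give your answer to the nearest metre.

At φ = 0.9606°, λ = -25.8000°: sin φ = 0.016765, cos φ = 0.999859, sin λ = -0.435231, cos λ = 0.900319.
ΔE = −sin λ·ΔX + cos λ·ΔY = −(-0.435231)·(-261.9) + (0.900319)·(276.7) = 135.13 m.

ΔE = 135 m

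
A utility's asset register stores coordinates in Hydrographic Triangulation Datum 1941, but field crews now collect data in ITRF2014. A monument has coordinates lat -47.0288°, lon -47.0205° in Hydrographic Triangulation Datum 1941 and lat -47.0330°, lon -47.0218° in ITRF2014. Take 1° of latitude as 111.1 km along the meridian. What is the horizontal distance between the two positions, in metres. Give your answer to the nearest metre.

Δφ = -47.0330° − -47.0288° = -0.0042°; Δλ = -47.0218° − -47.0205° = -0.0013°.
ΔN = Δφ × 111100 = -466.6 m; ΔE = Δλ × 111100 × cos(-47.0288°) = -0.0013 × 111100 × 0.681631 = -98.4 m.
Distance = √(ΔE² + ΔN²) = √((-98.4)² + (-466.6)²) = 476.9 m.

477 m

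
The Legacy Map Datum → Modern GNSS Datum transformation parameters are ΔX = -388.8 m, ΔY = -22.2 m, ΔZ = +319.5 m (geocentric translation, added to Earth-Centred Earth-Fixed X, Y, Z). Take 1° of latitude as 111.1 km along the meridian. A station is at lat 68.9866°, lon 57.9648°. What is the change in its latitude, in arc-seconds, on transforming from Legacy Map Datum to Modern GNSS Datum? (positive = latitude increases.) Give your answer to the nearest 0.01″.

Δφ = 10.52″

sin φ = 0.933497, cos φ = 0.358586, sin λ = 0.847722, cos λ = 0.530440.
North component: ΔN = −sin φ cos λ·ΔX − sin φ sin λ·ΔY + cos φ·ΔZ = −(0.933497)(0.530440)(-388.8) − (0.933497)(0.847722)(-22.2) + (0.358586)(319.5) = 324.66 m.
1° of latitude spans 111100 m, so Δφ = 324.66 / 111100 × 3600 = 10.520″.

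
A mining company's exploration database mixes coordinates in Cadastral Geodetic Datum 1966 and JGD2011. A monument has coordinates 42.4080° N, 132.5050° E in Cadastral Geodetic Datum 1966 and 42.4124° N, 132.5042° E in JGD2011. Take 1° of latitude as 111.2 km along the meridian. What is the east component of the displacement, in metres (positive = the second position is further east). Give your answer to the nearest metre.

Δφ = 42.4124° − 42.4080° = +0.0044°; Δλ = 132.5042° − 132.5050° = -0.0008°.
ΔN = Δφ × 111200 = 489.3 m; ΔE = Δλ × 111200 × cos(42.4080°) = -0.0008 × 111200 × 0.738361 = -65.7 m.

ΔE = -66 m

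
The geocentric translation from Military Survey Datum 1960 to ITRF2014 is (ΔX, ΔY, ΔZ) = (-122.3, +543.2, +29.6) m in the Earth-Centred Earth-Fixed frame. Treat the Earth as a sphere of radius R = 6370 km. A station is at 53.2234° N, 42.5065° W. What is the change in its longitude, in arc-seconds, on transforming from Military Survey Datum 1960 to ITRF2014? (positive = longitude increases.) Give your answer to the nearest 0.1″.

sin φ = 0.800976, cos φ = 0.598697, sin λ = -0.675674, cos λ = 0.737201.
East component: ΔE = −sin λ·ΔX + cos λ·ΔY = −(-0.675674)(-122.3) + (0.737201)(543.2) = 317.81 m.
1° of latitude spans πR/180 = 111177 m; at latitude φ, 1° of longitude spans that × cos φ = 66561.6 m, so Δλ = 317.81 / 66561.6 × 3600 = 17.189″.

Δλ = 17.2″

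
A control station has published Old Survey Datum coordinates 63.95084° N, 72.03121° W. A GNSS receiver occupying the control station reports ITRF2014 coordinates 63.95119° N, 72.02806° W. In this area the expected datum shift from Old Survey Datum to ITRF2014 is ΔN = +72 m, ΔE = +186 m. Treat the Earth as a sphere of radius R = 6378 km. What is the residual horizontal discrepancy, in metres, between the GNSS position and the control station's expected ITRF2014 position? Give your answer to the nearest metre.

Observed coordinate differences: Δφ = +0.00035°, Δλ = +0.00315°.
Converting to metres (1° lat = 111317 m, cos φ = 0.439142): observed ΔN = 39.0 m, observed ΔE = 154.0 m.
Subtracting the expected shift leaves a residual of 39.0 − (72) = -33.0 m north and 154.0 − (186) = -32.0 m east.
Residual distance = √((-33.0)² + (-32.0)²) = 46.0 m.

46 m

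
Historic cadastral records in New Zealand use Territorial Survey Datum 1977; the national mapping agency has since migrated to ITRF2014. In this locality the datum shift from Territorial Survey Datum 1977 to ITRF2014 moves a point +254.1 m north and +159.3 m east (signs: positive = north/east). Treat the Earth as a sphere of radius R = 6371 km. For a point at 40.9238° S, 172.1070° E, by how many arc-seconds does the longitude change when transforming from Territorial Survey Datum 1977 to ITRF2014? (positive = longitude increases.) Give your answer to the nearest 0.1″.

At latitude -40.9238°, cos φ = 0.755581.
One radian of longitude at latitude φ spans R cos φ, so Δλ = ΔE / (R cos φ) = 159.3 / (6371000 × 0.755581) = 3.3092e-05 rad = 6.826″.

Δλ = 6.8″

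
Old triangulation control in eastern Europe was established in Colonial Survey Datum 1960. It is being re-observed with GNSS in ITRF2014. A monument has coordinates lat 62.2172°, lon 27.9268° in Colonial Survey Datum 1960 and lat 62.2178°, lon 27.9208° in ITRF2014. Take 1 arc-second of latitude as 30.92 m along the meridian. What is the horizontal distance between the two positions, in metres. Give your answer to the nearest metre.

Δφ = 62.2178° − 62.2172° = +0.0006°; Δλ = 27.9208° − 27.9268° = -0.0060°.
1° of latitude = 3600 × 30.92 = 111312 m.
ΔN = Δφ × 111312 = 66.8 m; ΔE = Δλ × 111312 × cos(62.2172°) = -0.0060 × 111312 × 0.466121 = -311.3 m.
Distance = √(ΔE² + ΔN²) = √((-311.3)² + 66.8²) = 318.4 m.

318 m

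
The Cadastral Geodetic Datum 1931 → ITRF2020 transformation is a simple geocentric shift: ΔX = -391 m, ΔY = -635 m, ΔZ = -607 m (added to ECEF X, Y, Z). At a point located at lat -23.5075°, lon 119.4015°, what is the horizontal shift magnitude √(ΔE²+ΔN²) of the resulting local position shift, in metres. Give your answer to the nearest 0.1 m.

957.4 m

The local east axis at (φ, λ) is (−sin λ, cos λ, 0), so ΔE = −sin(119.4015°)·(-391) + cos(119.4015°)·(-635) = 652.38 m.
The local north axis is (−sin φ cos λ, −sin φ sin λ, cos φ), giving ΔN = 76.564 − 220.659 − 556.624 = -700.72 m.
Horizontal magnitude = √(ΔE² + ΔN²) = √(652.38² + (-700.72)²) = 957.39 m.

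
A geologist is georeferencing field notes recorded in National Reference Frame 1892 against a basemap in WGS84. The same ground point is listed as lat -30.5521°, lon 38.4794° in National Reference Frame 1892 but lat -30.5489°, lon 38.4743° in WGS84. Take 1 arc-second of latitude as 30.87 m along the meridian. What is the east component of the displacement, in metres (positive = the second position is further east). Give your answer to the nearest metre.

ΔE = -488 m

Δφ = -30.5489° − -30.5521° = +0.0032°; Δλ = 38.4743° − 38.4794° = -0.0051°.
1° of latitude = 3600 × 30.87 = 111132 m.
ΔN = Δφ × 111132 = 355.6 m; ΔE = Δλ × 111132 × cos(-30.5521°) = -0.0051 × 111132 × 0.861167 = -488.1 m.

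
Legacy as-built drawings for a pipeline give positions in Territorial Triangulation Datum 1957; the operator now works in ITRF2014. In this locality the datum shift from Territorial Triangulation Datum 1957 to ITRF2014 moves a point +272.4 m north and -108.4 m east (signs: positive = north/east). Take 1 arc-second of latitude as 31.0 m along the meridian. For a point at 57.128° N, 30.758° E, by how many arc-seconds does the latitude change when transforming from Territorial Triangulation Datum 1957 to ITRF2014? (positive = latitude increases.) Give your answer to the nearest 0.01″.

1″ of latitude = 31.00 m, so Δφ = 272.4 / 31.00 = 8.787″.

Δφ = 8.79″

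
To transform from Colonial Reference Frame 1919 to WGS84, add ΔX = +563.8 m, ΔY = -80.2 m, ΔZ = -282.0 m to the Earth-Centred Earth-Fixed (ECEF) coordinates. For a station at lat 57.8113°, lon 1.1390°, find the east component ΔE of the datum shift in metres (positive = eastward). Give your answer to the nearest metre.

The local east axis at (φ, λ) is (−sin λ, cos λ, 0), so ΔE = −sin(1.1390°)·563.8 + cos(1.1390°)·(-80.2) = -91.39 m.

ΔE = -91 m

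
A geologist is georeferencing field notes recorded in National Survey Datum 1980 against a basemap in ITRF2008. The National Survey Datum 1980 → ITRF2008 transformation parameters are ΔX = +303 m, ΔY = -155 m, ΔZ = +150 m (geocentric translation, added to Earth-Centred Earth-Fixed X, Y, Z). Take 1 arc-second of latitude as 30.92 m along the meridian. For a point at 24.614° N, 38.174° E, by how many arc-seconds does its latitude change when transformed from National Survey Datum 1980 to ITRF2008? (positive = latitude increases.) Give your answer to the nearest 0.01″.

sin φ = 0.416503, cos φ = 0.909134, sin λ = 0.618052, cos λ = 0.786137.
North component: ΔN = −sin φ cos λ·ΔX − sin φ sin λ·ΔY + cos φ·ΔZ = −(0.416503)(0.786137)(303) − (0.416503)(0.618052)(-155) + (0.909134)(150) = 77.06 m.
1° of latitude spans 3600 × 30.92 = 111312 m, so Δφ = 77.06 / 111312 × 3600 = 2.492″.

Δφ = 2.49″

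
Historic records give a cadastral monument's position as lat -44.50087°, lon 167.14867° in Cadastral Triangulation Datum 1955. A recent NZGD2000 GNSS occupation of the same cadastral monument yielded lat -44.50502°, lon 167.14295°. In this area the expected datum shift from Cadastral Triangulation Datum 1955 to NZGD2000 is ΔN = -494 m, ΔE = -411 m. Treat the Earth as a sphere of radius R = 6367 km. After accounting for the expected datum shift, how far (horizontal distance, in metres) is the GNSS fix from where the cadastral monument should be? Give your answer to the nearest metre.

Observed coordinate differences: Δφ = -0.00415°, Δλ = -0.00572°.
Converting to metres (1° lat = 111125 m, cos φ = 0.713240): observed ΔN = -461.2 m, observed ΔE = -453.4 m.
Subtracting the expected shift leaves a residual of -461.2 − (-494) = 32.8 m north and -453.4 − (-411) = -42.4 m east.
Residual distance = √(32.8² + (-42.4)²) = 53.6 m.

54 m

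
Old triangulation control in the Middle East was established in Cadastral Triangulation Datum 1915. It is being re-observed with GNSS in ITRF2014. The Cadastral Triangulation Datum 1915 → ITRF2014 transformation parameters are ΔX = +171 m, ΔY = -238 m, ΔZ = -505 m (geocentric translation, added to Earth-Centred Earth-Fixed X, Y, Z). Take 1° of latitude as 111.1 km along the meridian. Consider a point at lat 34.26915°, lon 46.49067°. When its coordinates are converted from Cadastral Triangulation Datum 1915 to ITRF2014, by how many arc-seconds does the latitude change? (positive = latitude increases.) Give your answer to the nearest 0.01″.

Δφ = -12.52″

sin φ = 0.563081, cos φ = 0.826402, sin λ = 0.725262, cos λ = 0.688473.
North component: ΔN = −sin φ cos λ·ΔX − sin φ sin λ·ΔY + cos φ·ΔZ = −(0.563081)(0.688473)(171) − (0.563081)(0.725262)(-238) + (0.826402)(-505) = -386.43 m.
1° of latitude spans 111100 m, so Δφ = -386.43 / 111100 × 3600 = -12.522″.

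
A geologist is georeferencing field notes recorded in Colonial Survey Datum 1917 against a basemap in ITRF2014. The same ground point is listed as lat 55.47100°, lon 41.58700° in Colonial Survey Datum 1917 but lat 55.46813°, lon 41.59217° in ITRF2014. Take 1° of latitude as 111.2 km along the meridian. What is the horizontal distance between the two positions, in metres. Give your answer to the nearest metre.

456 m

Δφ = 55.46813° − 55.47100° = -0.00287°; Δλ = 41.59217° − 41.58700° = +0.00517°.
ΔN = Δφ × 111200 = -319.1 m; ΔE = Δλ × 111200 × cos(55.47100°) = +0.00517 × 111200 × 0.566823 = 325.9 m.
Distance = √(ΔE² + ΔN²) = √(325.9² + (-319.1)²) = 456.1 m.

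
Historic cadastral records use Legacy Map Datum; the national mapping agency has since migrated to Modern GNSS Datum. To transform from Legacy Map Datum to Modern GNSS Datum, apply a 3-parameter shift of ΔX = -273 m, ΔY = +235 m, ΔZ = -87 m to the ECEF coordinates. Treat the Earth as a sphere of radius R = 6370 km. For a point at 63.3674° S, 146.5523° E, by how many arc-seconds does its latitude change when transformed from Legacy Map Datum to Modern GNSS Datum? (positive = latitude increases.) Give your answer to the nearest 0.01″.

Δφ = 9.08″

sin φ = -0.893899, cos φ = 0.448268, sin λ = 0.551176, cos λ = -0.834389.
North component: ΔN = −sin φ cos λ·ΔX − sin φ sin λ·ΔY + cos φ·ΔZ = −(-0.893899)(-0.834389)(-273) − (-0.893899)(0.551176)(235) + (0.448268)(-87) = 280.40 m.
1° of latitude spans πR/180 = 111177 m, so Δφ = 280.40 / 111177 × 3600 = 9.080″.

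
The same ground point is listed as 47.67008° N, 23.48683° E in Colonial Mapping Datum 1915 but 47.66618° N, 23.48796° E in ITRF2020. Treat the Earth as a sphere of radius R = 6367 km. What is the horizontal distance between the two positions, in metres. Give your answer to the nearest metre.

Δφ = 47.66618° − 47.67008° = -0.00390°; Δλ = 23.48796° − 23.48683° = +0.00113°.
1° along a meridian = πR/180 = 111125 m.
ΔN = Δφ × 111125 = -433.4 m; ΔE = Δλ × 111125 × cos(47.67008°) = +0.00113 × 111125 × 0.673399 = 84.6 m.
Distance = √(ΔE² + ΔN²) = √(84.6² + (-433.4)²) = 441.6 m.

442 m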